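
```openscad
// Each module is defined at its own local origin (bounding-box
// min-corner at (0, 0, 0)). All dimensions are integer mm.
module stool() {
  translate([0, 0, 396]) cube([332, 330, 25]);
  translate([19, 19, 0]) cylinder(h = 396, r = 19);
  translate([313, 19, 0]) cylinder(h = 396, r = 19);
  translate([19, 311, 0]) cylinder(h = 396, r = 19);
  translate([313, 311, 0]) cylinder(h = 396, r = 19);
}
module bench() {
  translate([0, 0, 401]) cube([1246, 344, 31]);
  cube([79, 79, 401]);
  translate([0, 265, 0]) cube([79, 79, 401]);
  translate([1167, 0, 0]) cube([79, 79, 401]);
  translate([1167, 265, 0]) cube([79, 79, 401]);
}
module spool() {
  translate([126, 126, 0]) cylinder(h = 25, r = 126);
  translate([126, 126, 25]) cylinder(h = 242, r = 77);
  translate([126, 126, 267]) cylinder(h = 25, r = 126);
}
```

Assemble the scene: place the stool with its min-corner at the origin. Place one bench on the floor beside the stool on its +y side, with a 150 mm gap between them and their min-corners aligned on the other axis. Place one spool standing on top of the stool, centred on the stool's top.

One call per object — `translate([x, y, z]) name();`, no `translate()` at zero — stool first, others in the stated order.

stool();
translate([0, 480, 0]) bench();
translate([40, 39, 421]) spool();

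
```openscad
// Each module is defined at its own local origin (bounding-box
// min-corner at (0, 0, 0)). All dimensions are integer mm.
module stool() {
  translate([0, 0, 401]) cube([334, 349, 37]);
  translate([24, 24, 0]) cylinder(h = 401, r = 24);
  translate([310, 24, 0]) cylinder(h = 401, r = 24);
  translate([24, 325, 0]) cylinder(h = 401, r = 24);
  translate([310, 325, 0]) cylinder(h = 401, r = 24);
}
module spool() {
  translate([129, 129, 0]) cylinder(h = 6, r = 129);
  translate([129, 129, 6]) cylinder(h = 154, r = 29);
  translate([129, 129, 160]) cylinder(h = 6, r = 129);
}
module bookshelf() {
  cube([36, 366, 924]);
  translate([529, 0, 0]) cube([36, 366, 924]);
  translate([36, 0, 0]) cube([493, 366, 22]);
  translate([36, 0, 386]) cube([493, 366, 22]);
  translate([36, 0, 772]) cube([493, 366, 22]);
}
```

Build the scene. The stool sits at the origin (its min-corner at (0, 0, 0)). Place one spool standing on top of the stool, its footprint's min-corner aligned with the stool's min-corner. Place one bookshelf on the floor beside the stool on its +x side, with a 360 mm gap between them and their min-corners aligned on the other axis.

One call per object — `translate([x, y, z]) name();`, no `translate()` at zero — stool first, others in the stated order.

stool();
translate([0, 0, 438]) spool();
translate([694, 0, 0]) bookshelf();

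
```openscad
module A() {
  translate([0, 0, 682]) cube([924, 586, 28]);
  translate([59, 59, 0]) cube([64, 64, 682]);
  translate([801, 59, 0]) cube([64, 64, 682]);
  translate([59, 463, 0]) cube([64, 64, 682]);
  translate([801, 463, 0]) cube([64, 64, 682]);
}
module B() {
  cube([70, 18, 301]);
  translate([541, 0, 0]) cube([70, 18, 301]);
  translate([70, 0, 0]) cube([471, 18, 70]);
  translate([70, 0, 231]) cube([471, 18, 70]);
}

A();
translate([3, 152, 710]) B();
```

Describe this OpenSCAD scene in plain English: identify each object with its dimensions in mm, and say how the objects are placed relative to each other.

A is a rectangular dining table. The top is 924×586×28 mm with its upper surface at z = 710 mm. It stands on four 64×64 mm square legs, each inset 59 mm from the nearest pair of top edges, running from the floor to the underside of the top.

B is a rectangular picture frame lying in the x–z plane (depth along y). The opening is 471 mm wide (x) by 161 mm tall (z), surrounded by a border 70 mm wide on all four sides. The frame is 18 mm deep and is made of two full-height vertical stiles with two horizontal rails fitted between them.

The picture frame is on top of the table.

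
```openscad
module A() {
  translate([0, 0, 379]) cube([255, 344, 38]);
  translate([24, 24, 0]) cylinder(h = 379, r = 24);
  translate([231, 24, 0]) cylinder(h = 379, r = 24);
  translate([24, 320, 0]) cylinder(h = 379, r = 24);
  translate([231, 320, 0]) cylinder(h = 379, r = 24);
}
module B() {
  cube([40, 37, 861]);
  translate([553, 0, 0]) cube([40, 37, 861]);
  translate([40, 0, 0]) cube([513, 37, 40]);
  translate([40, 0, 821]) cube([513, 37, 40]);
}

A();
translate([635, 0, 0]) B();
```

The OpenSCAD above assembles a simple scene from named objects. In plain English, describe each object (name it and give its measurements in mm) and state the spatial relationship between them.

A is a four-legged stool. The seat is 255×344 mm, 38 mm thick, top at z = 417 mm. It stands on four round legs, each 48 mm in diameter, from z = 0 to the seat underside, each leg's axis is inset half a diameter from the nearest pair of seat edges (so the leg's bounding box is flush with the corner).

B is a rectangular picture frame lying in the x–z plane (depth along y). The opening is 513 mm wide (x) by 781 mm tall (z), surrounded by a border 40 mm wide on all four sides. The frame is 37 mm deep and is made of two full-height vertical stiles with two horizontal rails fitted between them.

The picture frame is on the floor beside the stool on its +x side.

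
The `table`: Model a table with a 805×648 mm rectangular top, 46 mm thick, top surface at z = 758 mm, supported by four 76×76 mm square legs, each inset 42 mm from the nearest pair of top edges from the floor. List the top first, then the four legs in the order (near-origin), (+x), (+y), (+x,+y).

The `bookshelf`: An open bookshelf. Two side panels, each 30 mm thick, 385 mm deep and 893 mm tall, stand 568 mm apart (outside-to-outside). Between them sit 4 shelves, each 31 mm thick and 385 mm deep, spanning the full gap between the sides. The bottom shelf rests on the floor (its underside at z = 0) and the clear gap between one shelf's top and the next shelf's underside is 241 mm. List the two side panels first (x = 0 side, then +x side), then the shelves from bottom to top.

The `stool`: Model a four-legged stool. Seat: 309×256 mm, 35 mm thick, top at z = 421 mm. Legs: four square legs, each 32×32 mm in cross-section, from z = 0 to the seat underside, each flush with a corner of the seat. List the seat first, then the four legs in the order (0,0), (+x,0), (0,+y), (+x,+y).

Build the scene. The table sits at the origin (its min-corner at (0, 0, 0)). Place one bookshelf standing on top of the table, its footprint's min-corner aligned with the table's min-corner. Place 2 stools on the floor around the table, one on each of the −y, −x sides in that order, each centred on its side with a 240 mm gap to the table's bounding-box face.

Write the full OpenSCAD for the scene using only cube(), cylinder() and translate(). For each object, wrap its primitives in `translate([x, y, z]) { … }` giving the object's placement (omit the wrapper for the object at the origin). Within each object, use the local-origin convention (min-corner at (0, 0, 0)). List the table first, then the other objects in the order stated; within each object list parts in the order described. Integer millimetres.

translate([0, 0, 712]) cube([805, 648, 46]);
translate([42, 42, 0]) cube([76, 76, 712]);
translate([687, 42, 0]) cube([76, 76, 712]);
translate([42, 530, 0]) cube([76, 76, 712]);
translate([687, 530, 0]) cube([76, 76, 712]);
translate([0, 0, 758]) {
  cube([30, 385, 893]);
  translate([538, 0, 0]) cube([30, 385, 893]);
  translate([30, 0, 0]) cube([508, 385, 31]);
  translate([30, 0, 272]) cube([508, 385, 31]);
  translate([30, 0, 544]) cube([508, 385, 31]);
  translate([30, 0, 816]) cube([508, 385, 31]);
}
translate([248, -496, 0]) {
  translate([0, 0, 386]) cube([309, 256, 35]);
  cube([32, 32, 386]);
  translate([277, 0, 0]) cube([32, 32, 386]);
  translate([0, 224, 0]) cube([32, 32, 386]);
  translate([277, 224, 0]) cube([32, 32, 386]);
}
translate([-549, 196, 0]) {
  translate([0, 0, 386]) cube([309, 256, 35]);
  cube([32, 32, 386]);
  translate([277, 0, 0]) cube([32, 32, 386]);
  translate([0, 224, 0]) cube([32, 32, 386]);
  translate([277, 224, 0]) cube([32, 32, 386]);
}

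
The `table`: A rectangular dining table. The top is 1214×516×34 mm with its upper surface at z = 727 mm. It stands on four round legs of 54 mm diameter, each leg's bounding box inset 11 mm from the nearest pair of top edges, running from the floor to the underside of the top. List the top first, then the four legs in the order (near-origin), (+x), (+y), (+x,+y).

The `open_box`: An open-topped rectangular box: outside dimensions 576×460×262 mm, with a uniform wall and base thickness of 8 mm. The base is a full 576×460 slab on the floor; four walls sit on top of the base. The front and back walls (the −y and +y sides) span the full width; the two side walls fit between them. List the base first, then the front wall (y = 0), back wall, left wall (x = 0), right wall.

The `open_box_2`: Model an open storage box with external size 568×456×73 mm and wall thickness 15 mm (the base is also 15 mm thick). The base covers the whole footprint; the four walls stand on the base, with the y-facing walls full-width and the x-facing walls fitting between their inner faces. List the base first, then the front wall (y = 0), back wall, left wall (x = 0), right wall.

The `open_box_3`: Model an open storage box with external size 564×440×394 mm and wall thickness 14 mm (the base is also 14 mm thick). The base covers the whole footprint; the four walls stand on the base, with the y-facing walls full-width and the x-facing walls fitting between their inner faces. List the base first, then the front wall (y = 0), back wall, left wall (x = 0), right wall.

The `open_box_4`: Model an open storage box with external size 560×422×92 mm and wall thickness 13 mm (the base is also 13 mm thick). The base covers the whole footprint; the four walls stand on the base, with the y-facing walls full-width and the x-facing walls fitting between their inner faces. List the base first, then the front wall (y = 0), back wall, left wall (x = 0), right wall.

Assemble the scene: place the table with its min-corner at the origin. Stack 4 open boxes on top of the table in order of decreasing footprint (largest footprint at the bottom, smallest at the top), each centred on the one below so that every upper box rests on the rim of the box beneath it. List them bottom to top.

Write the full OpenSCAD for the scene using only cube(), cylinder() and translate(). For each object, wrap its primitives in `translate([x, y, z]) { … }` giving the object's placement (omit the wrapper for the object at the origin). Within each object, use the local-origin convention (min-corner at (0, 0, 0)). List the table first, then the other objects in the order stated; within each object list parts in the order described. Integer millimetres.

translate([0, 0, 693]) cube([1214, 516, 34]);
translate([38, 38, 0]) cylinder(h = 693, r = 27);
translate([1176, 38, 0]) cylinder(h = 693, r = 27);
translate([38, 478, 0]) cylinder(h = 693, r = 27);
translate([1176, 478, 0]) cylinder(h = 693, r = 27);
translate([319, 28, 727]) {
  cube([576, 460, 8]);
  translate([0, 0, 8]) cube([576, 8, 254]);
  translate([0, 452, 8]) cube([576, 8, 254]);
  translate([0, 8, 8]) cube([8, 444, 254]);
  translate([568, 8, 8]) cube([8, 444, 254]);
}
translate([323, 30, 989]) {
  cube([568, 456, 15]);
  translate([0, 0, 15]) cube([568, 15, 58]);
  translate([0, 441, 15]) cube([568, 15, 58]);
  translate([0, 15, 15]) cube([15, 426, 58]);
  translate([553, 15, 15]) cube([15, 426, 58]);
}
translate([325, 38, 1062]) {
  cube([564, 440, 14]);
  translate([0, 0, 14]) cube([564, 14, 380]);
  translate([0, 426, 14]) cube([564, 14, 380]);
  translate([0, 14, 14]) cube([14, 412, 380]);
  translate([550, 14, 14]) cube([14, 412, 380]);
}
translate([327, 47, 1456]) {
  cube([560, 422, 13]);
  translate([0, 0, 13]) cube([560, 13, 79]);
  translate([0, 409, 13]) cube([560, 13, 79]);
  translate([0, 13, 13]) cube([13, 396, 79]);
  translate([547, 13, 13]) cube([13, 396, 79]);
}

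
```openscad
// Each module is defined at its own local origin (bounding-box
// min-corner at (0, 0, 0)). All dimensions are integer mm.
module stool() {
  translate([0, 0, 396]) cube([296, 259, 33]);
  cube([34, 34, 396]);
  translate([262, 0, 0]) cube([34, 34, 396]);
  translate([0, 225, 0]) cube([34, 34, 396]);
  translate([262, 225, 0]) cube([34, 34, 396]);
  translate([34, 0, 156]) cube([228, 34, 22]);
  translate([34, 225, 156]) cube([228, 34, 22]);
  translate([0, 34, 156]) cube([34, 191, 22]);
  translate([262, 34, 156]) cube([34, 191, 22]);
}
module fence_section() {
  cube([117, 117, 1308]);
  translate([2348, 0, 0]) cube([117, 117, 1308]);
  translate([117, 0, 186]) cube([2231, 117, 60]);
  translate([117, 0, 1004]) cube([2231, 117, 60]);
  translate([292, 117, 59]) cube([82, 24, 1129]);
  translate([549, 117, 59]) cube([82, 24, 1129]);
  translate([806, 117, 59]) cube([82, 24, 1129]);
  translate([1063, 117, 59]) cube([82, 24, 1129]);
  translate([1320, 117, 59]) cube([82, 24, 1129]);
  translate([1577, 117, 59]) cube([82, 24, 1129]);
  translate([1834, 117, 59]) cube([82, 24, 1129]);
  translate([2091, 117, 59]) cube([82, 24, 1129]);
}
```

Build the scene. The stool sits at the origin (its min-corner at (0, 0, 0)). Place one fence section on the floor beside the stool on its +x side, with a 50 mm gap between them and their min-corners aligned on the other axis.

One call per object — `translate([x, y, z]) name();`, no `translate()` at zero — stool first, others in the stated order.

stool();
translate([346, 0, 0]) fence_section();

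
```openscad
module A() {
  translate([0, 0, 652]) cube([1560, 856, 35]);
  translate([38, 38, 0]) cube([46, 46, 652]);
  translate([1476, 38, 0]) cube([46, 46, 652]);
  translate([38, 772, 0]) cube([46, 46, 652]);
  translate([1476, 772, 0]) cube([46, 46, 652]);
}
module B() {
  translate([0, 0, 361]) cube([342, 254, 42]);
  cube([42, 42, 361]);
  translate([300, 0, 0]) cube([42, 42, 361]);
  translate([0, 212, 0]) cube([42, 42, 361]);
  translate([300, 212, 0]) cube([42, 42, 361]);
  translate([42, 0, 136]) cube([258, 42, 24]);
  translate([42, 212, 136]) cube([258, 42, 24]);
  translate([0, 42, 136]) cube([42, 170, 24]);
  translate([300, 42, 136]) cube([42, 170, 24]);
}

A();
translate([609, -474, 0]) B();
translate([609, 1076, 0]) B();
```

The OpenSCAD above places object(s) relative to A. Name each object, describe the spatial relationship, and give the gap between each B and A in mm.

Each stool's nearest face is 220 mm from the table's bounding box.

A is a table. B is a stool. Two stools sit around the table at the −y, +y sides. The gap between each stool and the table is 220 mm.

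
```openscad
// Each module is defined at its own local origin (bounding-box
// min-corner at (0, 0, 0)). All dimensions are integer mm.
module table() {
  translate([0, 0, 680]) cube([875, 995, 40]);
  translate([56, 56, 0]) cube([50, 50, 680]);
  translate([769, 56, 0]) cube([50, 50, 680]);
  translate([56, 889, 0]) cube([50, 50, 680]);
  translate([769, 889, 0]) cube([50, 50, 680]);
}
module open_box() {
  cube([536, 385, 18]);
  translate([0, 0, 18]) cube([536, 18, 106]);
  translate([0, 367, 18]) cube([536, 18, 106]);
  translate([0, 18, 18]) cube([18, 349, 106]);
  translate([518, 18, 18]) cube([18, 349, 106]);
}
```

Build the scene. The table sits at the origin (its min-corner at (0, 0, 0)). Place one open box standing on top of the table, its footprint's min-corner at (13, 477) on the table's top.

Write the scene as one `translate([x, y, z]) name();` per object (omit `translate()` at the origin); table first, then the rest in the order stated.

table();
translate([13, 477, 720]) open_box();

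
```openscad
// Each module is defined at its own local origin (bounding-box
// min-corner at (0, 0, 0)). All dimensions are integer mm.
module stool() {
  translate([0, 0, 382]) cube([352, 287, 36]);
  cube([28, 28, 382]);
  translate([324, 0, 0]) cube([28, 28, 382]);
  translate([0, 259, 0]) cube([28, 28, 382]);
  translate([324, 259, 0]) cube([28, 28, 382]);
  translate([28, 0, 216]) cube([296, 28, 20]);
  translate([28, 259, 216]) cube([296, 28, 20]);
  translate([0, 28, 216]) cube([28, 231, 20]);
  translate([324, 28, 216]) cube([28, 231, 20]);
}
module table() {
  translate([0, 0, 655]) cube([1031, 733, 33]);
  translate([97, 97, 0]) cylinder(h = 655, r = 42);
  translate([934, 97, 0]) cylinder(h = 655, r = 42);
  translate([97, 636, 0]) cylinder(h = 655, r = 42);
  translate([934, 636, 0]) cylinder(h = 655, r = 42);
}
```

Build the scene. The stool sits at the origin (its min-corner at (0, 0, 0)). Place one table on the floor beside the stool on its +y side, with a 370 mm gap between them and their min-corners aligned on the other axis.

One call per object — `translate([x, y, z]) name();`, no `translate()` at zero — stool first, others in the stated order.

stool();
translate([0, 657, 0]) table();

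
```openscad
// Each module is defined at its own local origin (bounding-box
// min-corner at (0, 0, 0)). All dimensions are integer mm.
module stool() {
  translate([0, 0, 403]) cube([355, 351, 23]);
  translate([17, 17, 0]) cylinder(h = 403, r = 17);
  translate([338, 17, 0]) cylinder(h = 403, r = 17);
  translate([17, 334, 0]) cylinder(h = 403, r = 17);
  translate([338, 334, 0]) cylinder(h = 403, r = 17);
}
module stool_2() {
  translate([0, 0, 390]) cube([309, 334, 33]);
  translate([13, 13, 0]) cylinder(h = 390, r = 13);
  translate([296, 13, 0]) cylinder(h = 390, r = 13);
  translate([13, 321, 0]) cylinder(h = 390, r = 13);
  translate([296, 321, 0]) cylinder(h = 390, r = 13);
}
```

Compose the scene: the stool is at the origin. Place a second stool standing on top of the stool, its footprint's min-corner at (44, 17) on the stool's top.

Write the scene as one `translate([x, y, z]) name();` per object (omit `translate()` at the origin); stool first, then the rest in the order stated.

stool();
translate([44, 17, 426]) stool_2();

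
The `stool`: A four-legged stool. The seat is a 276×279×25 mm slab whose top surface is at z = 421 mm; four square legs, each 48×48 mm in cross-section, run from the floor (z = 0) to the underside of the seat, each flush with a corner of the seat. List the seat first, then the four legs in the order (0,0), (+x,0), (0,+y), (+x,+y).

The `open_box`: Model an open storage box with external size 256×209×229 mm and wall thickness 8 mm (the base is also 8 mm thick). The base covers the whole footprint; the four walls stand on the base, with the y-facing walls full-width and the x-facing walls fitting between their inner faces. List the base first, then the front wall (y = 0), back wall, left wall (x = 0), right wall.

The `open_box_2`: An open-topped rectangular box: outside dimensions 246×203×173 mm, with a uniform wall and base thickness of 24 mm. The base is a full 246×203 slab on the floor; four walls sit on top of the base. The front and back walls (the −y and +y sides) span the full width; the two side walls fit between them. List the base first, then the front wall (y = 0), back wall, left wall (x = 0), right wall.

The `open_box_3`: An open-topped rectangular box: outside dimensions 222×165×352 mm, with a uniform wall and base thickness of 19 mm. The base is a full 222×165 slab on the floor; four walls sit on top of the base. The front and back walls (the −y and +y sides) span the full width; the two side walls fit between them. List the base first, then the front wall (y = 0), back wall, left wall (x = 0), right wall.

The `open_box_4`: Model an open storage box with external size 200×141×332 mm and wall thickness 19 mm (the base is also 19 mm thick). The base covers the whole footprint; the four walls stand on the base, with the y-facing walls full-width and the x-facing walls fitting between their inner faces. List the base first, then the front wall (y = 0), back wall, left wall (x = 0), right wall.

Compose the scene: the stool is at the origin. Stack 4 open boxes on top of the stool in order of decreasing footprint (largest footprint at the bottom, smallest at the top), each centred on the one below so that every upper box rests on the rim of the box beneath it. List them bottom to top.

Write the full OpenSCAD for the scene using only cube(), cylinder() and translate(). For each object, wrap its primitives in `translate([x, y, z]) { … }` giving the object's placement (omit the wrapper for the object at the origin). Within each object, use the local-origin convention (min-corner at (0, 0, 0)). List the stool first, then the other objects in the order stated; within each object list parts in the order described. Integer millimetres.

translate([0, 0, 396]) cube([276, 279, 25]);
cube([48, 48, 396]);
translate([228, 0, 0]) cube([48, 48, 396]);
translate([0, 231, 0]) cube([48, 48, 396]);
translate([228, 231, 0]) cube([48, 48, 396]);
translate([10, 35, 421]) {
  cube([256, 209, 8]);
  translate([0, 0, 8]) cube([256, 8, 221]);
  translate([0, 201, 8]) cube([256, 8, 221]);
  translate([0, 8, 8]) cube([8, 193, 221]);
  translate([248, 8, 8]) cube([8, 193, 221]);
}
translate([15, 38, 650]) {
  cube([246, 203, 24]);
  translate([0, 0, 24]) cube([246, 24, 149]);
  translate([0, 179, 24]) cube([246, 24, 149]);
  translate([0, 24, 24]) cube([24, 155, 149]);
  translate([222, 24, 24]) cube([24, 155, 149]);
}
translate([27, 57, 823]) {
  cube([222, 165, 19]);
  translate([0, 0, 19]) cube([222, 19, 333]);
  translate([0, 146, 19]) cube([222, 19, 333]);
  translate([0, 19, 19]) cube([19, 127, 333]);
  translate([203, 19, 19]) cube([19, 127, 333]);
}
translate([38, 69, 1175]) {
  cube([200, 141, 19]);
  translate([0, 0, 19]) cube([200, 19, 313]);
  translate([0, 122, 19]) cube([200, 19, 313]);
  translate([0, 19, 19]) cube([19, 103, 313]);
  translate([181, 19, 19]) cube([19, 103, 313]);
}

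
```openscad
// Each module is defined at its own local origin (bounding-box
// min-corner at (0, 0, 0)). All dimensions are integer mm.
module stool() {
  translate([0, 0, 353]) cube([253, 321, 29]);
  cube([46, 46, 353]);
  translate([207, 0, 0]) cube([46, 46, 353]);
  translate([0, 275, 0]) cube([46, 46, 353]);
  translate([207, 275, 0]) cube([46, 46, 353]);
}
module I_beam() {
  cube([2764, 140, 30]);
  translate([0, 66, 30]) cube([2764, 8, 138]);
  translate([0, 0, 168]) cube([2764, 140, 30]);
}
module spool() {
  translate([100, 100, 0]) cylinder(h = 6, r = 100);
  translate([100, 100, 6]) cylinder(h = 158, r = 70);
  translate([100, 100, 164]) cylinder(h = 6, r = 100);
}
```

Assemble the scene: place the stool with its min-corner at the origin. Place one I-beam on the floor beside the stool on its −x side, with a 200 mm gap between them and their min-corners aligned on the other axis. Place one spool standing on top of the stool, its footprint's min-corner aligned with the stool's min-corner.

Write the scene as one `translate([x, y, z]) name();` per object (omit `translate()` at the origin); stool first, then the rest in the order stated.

stool();
translate([-2964, 0, 0]) I_beam();
translate([0, 0, 382]) spool();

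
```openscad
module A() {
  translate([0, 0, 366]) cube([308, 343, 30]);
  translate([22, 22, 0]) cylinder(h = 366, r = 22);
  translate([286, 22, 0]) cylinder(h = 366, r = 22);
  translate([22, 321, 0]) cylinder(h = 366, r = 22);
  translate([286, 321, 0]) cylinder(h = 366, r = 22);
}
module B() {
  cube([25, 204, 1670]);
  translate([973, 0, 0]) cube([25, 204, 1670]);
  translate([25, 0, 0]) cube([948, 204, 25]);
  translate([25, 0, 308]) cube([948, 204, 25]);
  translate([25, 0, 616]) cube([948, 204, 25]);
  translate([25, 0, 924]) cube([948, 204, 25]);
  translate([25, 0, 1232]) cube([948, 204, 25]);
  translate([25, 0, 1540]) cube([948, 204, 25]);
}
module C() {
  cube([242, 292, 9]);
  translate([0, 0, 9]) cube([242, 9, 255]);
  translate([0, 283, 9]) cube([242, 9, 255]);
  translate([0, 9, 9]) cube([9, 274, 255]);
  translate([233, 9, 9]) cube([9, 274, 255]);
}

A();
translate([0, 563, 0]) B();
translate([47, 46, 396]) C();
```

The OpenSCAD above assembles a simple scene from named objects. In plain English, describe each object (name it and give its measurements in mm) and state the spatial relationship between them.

A is a four-legged stool. The seat is a 308×343×30 mm slab whose top surface is at z = 396 mm; four round legs, each 44 mm in diameter, run from the floor (z = 0) to the underside of the seat, each leg's axis is inset half a diameter from the nearest pair of seat edges (so the leg's bounding box is flush with the corner).

B is a bookshelf 998 mm wide overall, 204 mm deep and 1670 mm tall. The two sides are 25 mm thick vertical panels. 6 horizontal shelves of 25 mm thickness span between the inner faces of the sides; the lowest shelf sits on the floor and shelves are stacked with a clear vertical gap of 283 mm between each pair.

C is an open-topped rectangular box: outside dimensions 242×292×264 mm, with a uniform wall and base thickness of 9 mm. The base is a full 242×292 slab on the floor; four walls sit on top of the base. The front and back walls (the −y and +y sides) span the full width; the two side walls fit between them.

The bookshelf is on the floor beside the stool on its +y side. The open box is on top of the stool.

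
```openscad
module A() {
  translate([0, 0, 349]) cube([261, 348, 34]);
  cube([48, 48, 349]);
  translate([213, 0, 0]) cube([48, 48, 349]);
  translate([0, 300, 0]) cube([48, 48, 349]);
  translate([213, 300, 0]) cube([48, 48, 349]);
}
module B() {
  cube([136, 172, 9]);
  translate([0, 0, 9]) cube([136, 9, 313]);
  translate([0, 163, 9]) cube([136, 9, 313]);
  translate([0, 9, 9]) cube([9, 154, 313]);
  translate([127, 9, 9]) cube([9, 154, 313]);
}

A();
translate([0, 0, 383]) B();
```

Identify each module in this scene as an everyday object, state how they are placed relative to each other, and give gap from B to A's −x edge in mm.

The open box's min-x is at 0; the stool's min-x is 0; gap = 0 mm.

A is a stool. B is an open box. The open box is on top of the stool. The gap from the open box to the stool's −x edge is 0 mm.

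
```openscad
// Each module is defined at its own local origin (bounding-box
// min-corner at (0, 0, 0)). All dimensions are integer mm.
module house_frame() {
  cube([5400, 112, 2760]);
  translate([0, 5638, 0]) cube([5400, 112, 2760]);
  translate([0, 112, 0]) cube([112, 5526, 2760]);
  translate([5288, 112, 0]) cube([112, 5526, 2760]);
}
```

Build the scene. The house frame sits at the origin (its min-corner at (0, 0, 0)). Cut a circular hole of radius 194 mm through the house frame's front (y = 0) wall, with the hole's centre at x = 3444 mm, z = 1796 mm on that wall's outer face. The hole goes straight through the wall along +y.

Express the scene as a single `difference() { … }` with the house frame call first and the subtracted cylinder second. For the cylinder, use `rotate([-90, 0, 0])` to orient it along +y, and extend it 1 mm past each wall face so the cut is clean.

difference() {
  house_frame();
  translate([3444, -1, 1796]) rotate([-90, 0, 0]) cylinder(h = 114, r = 194);
}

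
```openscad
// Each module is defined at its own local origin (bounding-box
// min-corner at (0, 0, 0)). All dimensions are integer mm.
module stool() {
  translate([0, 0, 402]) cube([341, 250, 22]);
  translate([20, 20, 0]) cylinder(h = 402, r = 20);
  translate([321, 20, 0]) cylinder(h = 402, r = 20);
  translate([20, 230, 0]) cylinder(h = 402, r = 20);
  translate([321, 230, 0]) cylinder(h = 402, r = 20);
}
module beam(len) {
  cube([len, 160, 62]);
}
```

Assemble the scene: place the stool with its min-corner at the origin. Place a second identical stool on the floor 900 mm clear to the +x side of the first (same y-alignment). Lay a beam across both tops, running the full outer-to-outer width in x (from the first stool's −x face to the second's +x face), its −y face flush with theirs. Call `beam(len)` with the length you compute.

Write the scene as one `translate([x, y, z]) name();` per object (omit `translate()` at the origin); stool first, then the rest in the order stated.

stool();
translate([1241, 0, 0]) stool();
translate([0, 0, 424]) beam(1582);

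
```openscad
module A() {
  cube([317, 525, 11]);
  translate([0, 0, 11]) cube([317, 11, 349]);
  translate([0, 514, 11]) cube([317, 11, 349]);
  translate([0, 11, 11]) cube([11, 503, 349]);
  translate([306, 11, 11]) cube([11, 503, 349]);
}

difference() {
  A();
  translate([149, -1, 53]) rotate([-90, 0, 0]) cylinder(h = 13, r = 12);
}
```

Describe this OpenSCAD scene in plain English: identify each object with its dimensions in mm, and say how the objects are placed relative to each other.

A is an open storage box with external size 317×525×360 mm and wall thickness 11 mm (the base is also 11 mm thick). The base covers the whole footprint; the four walls stand on the base, with the y-facing walls full-width and the x-facing walls fitting between their inner faces.

The open box has a circular hole of radius 12 mm through its front wall, centred at (x = 149, z = 53).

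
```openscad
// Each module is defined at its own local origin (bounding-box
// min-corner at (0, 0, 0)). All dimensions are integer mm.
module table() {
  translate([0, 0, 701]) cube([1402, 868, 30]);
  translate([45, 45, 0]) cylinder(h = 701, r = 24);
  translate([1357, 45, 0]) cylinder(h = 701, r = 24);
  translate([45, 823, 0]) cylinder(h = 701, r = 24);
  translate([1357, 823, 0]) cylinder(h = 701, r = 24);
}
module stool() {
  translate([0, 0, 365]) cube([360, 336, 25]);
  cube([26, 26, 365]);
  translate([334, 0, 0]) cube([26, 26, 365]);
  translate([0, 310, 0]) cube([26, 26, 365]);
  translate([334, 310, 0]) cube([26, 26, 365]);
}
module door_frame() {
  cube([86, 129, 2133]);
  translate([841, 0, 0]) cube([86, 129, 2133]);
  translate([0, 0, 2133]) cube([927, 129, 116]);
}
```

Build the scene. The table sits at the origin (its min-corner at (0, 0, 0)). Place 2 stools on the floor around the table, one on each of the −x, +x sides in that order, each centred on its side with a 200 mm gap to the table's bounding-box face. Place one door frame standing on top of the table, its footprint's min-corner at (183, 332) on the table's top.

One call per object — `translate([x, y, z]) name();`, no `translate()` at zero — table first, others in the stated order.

table();
translate([-560, 266, 0]) stool();
translate([1602, 266, 0]) stool();
translate([183, 332, 731]) door_frame();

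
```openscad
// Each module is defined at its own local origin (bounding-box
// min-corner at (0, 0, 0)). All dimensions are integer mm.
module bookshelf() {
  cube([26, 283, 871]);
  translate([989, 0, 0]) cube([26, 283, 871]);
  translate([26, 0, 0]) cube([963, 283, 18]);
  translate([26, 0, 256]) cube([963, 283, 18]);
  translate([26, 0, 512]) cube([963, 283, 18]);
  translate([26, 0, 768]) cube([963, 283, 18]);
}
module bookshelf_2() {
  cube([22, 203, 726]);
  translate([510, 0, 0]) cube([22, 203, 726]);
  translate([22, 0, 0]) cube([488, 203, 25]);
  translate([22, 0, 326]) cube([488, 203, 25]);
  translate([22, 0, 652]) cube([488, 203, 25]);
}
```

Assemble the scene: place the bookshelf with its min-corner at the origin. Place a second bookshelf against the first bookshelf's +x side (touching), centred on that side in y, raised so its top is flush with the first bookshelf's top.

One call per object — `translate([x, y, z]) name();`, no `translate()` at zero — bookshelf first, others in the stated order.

bookshelf();
translate([1015, 40, 145]) bookshelf_2();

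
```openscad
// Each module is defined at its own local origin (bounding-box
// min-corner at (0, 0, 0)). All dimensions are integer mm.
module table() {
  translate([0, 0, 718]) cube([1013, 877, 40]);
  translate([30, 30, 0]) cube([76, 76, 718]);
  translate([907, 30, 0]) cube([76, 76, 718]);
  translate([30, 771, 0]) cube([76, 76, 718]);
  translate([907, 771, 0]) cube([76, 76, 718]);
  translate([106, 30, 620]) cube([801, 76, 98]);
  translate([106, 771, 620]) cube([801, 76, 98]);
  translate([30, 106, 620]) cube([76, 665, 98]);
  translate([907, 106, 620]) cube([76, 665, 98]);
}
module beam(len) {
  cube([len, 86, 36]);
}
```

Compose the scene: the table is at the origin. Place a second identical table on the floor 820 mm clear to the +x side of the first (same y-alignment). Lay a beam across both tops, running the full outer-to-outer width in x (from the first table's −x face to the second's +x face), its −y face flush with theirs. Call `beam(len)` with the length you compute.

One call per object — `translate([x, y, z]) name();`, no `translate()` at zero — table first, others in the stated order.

table();
translate([1833, 0, 0]) table();
translate([0, 0, 758]) beam(2846);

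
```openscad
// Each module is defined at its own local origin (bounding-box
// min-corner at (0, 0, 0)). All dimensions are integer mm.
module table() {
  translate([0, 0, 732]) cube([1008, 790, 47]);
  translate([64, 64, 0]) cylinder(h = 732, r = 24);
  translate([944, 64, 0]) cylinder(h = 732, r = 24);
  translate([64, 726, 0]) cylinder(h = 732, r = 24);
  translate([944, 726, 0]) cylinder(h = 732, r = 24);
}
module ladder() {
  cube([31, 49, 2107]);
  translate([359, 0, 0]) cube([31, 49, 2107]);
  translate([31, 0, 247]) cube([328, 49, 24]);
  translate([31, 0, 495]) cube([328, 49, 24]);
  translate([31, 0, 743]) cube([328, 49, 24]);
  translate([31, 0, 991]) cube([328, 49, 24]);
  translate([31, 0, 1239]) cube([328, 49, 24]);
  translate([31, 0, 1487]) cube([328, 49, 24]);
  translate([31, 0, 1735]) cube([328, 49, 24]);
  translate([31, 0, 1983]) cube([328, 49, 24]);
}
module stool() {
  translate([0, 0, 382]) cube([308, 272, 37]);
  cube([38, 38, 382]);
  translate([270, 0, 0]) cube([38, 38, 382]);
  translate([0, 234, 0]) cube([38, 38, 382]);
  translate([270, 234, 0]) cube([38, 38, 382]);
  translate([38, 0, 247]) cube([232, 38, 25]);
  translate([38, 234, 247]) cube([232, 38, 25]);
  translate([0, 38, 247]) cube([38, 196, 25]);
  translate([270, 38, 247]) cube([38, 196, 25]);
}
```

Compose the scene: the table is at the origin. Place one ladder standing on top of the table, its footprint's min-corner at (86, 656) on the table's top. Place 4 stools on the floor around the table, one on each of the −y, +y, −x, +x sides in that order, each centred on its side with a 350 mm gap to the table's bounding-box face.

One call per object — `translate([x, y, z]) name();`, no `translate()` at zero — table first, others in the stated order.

table();
translate([86, 656, 779]) ladder();
translate([350, -622, 0]) stool();
translate([350, 1140, 0]) stool();
translate([-658, 259, 0]) stool();
translate([1358, 259, 0]) stool();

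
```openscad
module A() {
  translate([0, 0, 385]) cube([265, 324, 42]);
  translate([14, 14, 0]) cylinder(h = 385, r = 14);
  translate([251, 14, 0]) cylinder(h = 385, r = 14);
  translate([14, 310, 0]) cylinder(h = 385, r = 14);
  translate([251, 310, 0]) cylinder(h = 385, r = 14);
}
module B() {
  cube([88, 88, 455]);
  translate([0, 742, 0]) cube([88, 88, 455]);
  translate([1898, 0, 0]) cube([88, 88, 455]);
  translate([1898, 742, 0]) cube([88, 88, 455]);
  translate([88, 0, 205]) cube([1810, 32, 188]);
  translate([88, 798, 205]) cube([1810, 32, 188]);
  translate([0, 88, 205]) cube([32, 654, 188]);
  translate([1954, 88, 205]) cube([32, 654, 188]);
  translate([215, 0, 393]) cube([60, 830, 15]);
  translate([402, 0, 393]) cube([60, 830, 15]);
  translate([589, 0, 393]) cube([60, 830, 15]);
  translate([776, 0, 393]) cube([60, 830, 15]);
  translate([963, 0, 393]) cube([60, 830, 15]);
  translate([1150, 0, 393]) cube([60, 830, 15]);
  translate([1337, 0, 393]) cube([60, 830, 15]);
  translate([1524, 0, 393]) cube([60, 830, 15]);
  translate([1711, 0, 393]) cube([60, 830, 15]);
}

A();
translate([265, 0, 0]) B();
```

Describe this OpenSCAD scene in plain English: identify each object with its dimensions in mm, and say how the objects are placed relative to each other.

A is a four-legged stool. The seat is a 265×324×42 mm slab whose top surface is at z = 427 mm; four round legs, each 28 mm in diameter, run from the floor (z = 0) to the underside of the seat, each leg's axis is inset half a diameter from the nearest pair of seat edges (so the leg's bounding box is flush with the corner).

B is a bed frame 1986 mm long (x) by 830 mm wide (y). Four 88×88 mm corner posts, 455 mm tall, at the corners of the footprint. Four rails of 32 mm thickness and 188 mm height run between adjacent posts with their undersides at z = 205 mm, their outer faces flush with the outside of the frame (the two x-running rails run between the posts' inner faces; the two y-running rails run between the posts' inner faces). 9 slats, each 60 mm wide (x) and 15 mm thick, lie across the top of the two x-running rails, running the full 830 mm width of the frame in y; the slats are evenly spaced along x between the inner faces of the end posts with equal gaps (rounded down to the nearest mm) at the −x end and between each pair — any rounding remainder accumulates at the +x end.

The bed frame is against the stool's +x side, with their −y faces flush.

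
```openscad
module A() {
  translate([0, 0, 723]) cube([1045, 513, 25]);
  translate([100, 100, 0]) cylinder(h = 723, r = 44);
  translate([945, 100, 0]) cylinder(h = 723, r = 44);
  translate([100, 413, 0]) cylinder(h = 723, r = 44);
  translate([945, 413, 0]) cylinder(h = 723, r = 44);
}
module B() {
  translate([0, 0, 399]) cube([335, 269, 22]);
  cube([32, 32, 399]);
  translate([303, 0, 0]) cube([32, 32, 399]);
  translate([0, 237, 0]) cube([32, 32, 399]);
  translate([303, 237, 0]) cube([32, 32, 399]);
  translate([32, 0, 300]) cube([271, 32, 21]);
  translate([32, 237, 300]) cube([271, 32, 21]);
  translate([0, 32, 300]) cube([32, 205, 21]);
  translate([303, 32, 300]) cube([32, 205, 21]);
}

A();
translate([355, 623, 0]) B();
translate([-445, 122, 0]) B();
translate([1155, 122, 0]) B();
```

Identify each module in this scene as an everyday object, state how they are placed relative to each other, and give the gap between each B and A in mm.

A is a table. B is a stool. Three stools sit around the table at the +y, −x, +x sides. The gap between each stool and the table is 110 mm.

Each stool's nearest face is 110 mm from the table's bounding box.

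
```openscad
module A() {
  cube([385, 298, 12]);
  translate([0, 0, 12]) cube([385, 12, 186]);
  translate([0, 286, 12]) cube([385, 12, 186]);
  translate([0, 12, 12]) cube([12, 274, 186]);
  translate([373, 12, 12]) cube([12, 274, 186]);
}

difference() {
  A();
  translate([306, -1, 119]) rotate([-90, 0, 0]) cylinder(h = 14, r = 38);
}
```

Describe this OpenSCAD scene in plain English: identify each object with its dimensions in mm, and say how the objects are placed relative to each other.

A is an open-topped rectangular box: outside dimensions 385×298×198 mm, with a uniform wall and base thickness of 12 mm. The base is a full 385×298 slab on the floor; four walls sit on top of the base. The front and back walls (the −y and +y sides) span the full width; the two side walls fit between them.

The open box has a circular hole of radius 38 mm through its front wall, centred at (x = 306, z = 119).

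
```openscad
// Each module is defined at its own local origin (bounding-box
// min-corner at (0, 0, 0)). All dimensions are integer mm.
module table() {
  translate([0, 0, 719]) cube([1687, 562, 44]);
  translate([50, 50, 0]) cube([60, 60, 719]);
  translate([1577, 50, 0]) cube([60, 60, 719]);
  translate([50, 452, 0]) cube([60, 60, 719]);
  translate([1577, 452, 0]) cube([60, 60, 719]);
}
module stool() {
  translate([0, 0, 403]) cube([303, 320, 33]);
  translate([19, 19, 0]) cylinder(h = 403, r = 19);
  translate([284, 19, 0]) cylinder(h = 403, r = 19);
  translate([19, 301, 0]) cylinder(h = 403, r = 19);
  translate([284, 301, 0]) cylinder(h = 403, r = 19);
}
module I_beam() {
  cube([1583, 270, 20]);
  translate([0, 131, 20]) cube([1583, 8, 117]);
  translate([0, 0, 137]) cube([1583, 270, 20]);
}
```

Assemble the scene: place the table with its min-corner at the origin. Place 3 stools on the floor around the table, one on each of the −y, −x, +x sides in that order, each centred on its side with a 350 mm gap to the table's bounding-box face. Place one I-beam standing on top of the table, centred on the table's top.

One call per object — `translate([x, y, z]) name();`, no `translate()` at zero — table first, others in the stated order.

table();
translate([692, -670, 0]) stool();
translate([-653, 121, 0]) stool();
translate([2037, 121, 0]) stool();
translate([52, 146, 763]) I_beam();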